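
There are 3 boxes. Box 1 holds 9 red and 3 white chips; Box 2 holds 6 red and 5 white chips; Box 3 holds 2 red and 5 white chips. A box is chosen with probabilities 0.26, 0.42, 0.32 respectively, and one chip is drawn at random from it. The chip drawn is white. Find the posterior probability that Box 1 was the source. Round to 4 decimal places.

Tabulate prior·likelihood by source: [1] prior 0.26, lik 0.25, product 0.06500; [2] prior 0.42, lik 0.4545, product 0.1909; [3] prior 0.32, lik 0.7143, product 0.2286.
Normalizing constant = 0.48448; the posterior for Box 1 is its product over the sum, 0.06500/0.48448 = 0.1342.

Posterior probability ≈ 0.1342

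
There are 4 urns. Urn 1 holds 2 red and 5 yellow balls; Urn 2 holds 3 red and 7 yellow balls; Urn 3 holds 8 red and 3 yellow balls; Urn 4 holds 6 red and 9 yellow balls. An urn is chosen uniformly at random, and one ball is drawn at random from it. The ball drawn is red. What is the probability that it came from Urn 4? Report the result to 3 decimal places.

Posterior probability ≈ 0.234

Tabulate prior·likelihood by source: [1] prior 0.25, lik 0.2857, product 0.07143; [2] prior 0.25, lik 0.3, product 0.07500; [3] prior 0.25, lik 0.7273, product 0.1818; [4] prior 0.25, lik 0.4, product 0.1000.
Normalizing constant = 0.42825; the posterior for Urn 4 is its product over the sum, 0.1000/0.42825 = 0.234.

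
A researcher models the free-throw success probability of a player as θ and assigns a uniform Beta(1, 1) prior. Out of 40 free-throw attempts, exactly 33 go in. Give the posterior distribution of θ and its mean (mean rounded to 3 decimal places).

The binomial likelihood is conjugate to the Beta prior: with 33 successes and 7 failures, the posterior is Beta(1+33, 1+7) = Beta(34, 8).
Posterior mean = α/(α+β) = 34/42 = 0.810.

Posterior: Beta(34, 8); mean ≈ 0.810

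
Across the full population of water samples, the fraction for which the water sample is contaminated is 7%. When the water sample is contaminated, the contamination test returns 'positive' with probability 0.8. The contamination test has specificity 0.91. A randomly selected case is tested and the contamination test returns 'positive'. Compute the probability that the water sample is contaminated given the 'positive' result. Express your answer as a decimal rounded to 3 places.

Let H be the event that the water sample is contaminated. P(H) = 0.07, so P(¬H) = 0.93. With E the 'positive' result, P(E|H) = 0.8 and P(E|¬H) = 0.09.
P(E) = 0.8·0.07 + 0.09·0.93 = 0.056000 + 0.083700 = 0.13970.
By Bayes' theorem, P(H|E) = 0.056000 / 0.13970 = 0.401.

P(H | E) ≈ 0.401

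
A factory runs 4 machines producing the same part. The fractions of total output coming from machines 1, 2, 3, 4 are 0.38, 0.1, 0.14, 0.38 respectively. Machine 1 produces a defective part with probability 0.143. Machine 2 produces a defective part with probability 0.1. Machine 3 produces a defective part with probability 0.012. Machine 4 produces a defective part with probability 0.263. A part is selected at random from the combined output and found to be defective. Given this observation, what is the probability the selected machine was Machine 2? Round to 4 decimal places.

Posterior probability ≈ 0.0603

Tabulate prior·likelihood by source: [1] prior 0.38, lik 0.143, product 0.05434; [2] prior 0.1, lik 0.1, product 0.01000; [3] prior 0.14, lik 0.012, product 0.001680; [4] prior 0.38, lik 0.263, product 0.09994.
Normalizing constant = 0.16596; the posterior for Machine 2 is its product over the sum, 0.01000/0.16596 = 0.0603.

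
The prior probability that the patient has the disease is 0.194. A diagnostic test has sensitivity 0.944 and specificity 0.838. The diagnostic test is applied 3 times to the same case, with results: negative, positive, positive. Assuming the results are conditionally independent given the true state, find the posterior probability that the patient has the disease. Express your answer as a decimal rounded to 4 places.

Posterior P(H) ≈ 0.3532

Let H be the event that the patient has the disease; start with P(H) = 0.194. P('positive'|H) = 0.944, P('positive'|¬H) = 0.162.
Update on result 1 ('negative'): P(H) ← 0.056·0.1940 / (0.056·0.1940 + 0.838·0.8060) = 0.010864/0.68629 = 0.0158.
Update on result 2 ('positive'): P(H) ← 0.944·0.0158 / (0.944·0.0158 + 0.162·0.9842) = 0.014944/0.17438 = 0.0857.
Update on result 3 ('positive'): P(H) ← 0.944·0.0857 / (0.944·0.0857 + 0.162·0.9143) = 0.080897/0.22901 = 0.3532.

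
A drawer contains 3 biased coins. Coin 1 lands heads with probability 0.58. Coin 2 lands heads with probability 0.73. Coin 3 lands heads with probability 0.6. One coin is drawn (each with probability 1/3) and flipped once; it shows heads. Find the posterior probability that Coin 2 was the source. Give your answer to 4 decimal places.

Posterior probability ≈ 0.3822

Tabulate prior·likelihood by source: [1] prior 0.333333, lik 0.58, product 0.1933; [2] prior 0.333333, lik 0.73, product 0.2433; [3] prior 0.333333, lik 0.6, product 0.2000.
Normalizing constant = 0.63667; the posterior for Coin 2 is its product over the sum, 0.2433/0.63667 = 0.3822.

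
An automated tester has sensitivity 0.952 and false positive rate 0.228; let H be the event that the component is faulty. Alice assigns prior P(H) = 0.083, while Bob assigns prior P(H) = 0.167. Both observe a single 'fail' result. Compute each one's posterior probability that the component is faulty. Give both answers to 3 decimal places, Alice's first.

Alice: 0.274; Bob: 0.456

The likelihood ratio for a 'fail' result is 0.952/0.228 = 4.1754.
Alice: prior odds 0.083/0.917 = 0.090513; posterior odds 0.37793; posterior probability 0.274.
Bob: prior odds 0.167/0.833 = 0.20048; posterior odds 0.83709; posterior probability 0.456.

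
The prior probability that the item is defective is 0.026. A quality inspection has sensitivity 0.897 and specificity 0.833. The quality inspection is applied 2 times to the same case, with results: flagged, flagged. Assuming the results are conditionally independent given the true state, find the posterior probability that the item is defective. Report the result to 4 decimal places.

With H the event that the item is defective, the joint likelihood of the observed sequence is P(data|H) = 0.897·0.897 = 0.80461 and P(data|¬H) = 0.167·0.167 = 0.027889.
Bayes: P(H|data) = 0.026·0.80461 / (0.026·0.80461 + 0.974·0.027889) = 0.020920/0.048084 = 0.4351.

Posterior P(H) ≈ 0.4351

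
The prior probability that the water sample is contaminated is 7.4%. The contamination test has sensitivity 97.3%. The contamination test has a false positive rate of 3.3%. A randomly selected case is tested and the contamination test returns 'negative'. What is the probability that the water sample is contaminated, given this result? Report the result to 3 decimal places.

P(H | E) ≈ 0.002

Let H be the event that the water sample is contaminated. P(H) = 0.074, so P(¬H) = 0.926. With E the 'negative' result, P(E|H) = 0.027 and P(E|¬H) = 0.967.
P(E) = 0.027·0.074 + 0.967·0.926 = 0.0019980 + 0.89544 = 0.89744.
By Bayes' theorem, P(H|E) = 0.0019980 / 0.89744 = 0.002.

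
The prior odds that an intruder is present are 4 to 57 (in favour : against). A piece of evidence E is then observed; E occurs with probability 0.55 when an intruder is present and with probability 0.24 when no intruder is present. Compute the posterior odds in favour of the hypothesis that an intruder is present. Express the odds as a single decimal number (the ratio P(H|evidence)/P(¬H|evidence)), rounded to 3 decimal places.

Posterior odds ≈ 0.161

Prior odds = 4/57 = 0.070175. In log-odds, ln(0.070175) = -2.6568.
Add log likelihood ratio: ln(2.2917) = 0.82928.
Posterior log-odds = -1.8275, so posterior odds = exp(-1.8275) = 0.16082.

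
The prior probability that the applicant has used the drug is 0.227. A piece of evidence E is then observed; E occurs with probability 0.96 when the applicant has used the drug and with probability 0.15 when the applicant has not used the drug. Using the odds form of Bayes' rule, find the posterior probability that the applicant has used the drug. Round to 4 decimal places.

Posterior probability ≈ 0.6527

Prior odds = 0.227/(1−0.227) = 0.29366.
Likelihood ratio for E = 0.96/0.15 = 6.4000.
Posterior odds = prior odds × LR = 1.8794.
Posterior probability = odds/(1+odds) = 1.8794/2.8794 = 0.6527.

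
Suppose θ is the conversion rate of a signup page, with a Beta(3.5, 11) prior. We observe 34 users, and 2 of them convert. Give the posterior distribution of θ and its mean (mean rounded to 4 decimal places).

Observing 2 successes and 32 failures updates Beta(3.5, 11) by adding the success and failure counts to the two shape parameters: α = 3.5+2 = 5.5, β = 11+32 = 43.
E[θ | data] = 5.5/(5.5+43) = 0.1134.

Posterior: Beta(5.5, 43); mean ≈ 0.1134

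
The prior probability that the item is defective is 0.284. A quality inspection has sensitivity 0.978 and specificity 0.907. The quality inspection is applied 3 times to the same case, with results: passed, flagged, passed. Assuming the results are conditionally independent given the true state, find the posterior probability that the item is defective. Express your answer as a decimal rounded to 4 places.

Posterior P(H) ≈ 0.0024

Let H be the event that the item is defective; start with P(H) = 0.284. P('flagged'|H) = 0.978, P('flagged'|¬H) = 0.093.
Update on result 1 ('passed'): P(H) ← 0.022·0.2840 / (0.022·0.2840 + 0.907·0.7160) = 0.0062480/0.65566 = 0.0095.
Update on result 2 ('flagged'): P(H) ← 0.978·0.0095 / (0.978·0.0095 + 0.093·0.9905) = 0.0093197/0.10143 = 0.0919.
Update on result 3 ('passed'): P(H) ← 0.022·0.0919 / (0.022·0.0919 + 0.907·0.9081) = 0.0020214/0.82569 = 0.0024.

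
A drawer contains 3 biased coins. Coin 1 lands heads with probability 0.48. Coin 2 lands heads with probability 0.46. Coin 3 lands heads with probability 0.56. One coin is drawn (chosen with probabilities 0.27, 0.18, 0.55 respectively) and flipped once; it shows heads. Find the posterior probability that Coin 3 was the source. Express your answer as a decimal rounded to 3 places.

Posterior probability ≈ 0.592

P(heads|C1) = 0.48; P(heads|C2) = 0.46; P(heads|C3) = 0.56.
Prior × likelihood for each source: 0.27·0.48=0.1296, 0.18·0.46=0.08280, 0.55·0.56=0.3080. Summing gives P(heads) = 0.52040.
P(Coin 3 | heads) = 0.3080 / 0.52040 = 0.592.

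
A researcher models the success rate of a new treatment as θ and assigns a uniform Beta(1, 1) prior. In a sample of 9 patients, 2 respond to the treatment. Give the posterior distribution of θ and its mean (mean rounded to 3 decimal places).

The binomial likelihood is conjugate to the Beta prior: with 2 successes and 7 failures, the posterior is Beta(1+2, 1+7) = Beta(3, 8).
Posterior mean = α/(α+β) = 3/11 = 0.273.

Posterior: Beta(3, 8); mean ≈ 0.273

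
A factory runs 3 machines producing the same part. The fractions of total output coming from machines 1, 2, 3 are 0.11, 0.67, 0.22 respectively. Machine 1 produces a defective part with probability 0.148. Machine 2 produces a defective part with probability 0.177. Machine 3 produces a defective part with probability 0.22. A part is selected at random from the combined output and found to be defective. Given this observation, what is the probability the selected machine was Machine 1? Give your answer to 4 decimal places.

P(defective|M1) = 0.148; P(defective|M2) = 0.177; P(defective|M3) = 0.22.
Prior × likelihood for each source: 0.11·0.148=0.01628, 0.67·0.177=0.1186, 0.22·0.22=0.04840. Summing gives P(defective) = 0.18327.
P(Machine 1 | defective) = 0.01628 / 0.18327 = 0.0888.

Posterior probability ≈ 0.0888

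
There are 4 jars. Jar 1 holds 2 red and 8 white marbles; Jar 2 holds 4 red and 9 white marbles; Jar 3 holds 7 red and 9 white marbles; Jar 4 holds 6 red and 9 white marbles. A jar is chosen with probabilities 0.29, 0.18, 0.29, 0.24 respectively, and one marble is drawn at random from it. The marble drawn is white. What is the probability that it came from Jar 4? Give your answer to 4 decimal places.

Tabulate prior·likelihood by source: [1] prior 0.29, lik 0.8, product 0.2320; [2] prior 0.18, lik 0.6923, product 0.1246; [3] prior 0.29, lik 0.5625, product 0.1631; [4] prior 0.24, lik 0.6, product 0.1440.
Normalizing constant = 0.66374; the posterior for Jar 4 is its product over the sum, 0.1440/0.66374 = 0.2170.

Posterior probability ≈ 0.2170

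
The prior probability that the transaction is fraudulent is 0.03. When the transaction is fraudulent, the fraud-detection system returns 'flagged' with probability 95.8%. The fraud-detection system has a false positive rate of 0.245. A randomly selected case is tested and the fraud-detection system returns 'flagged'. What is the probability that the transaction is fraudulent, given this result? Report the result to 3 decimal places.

P(H | E) ≈ 0.108

Let H be the event that the transaction is fraudulent. P(H) = 0.03, so P(¬H) = 0.97. With E the 'flagged' result, P(E|H) = 0.958 and P(E|¬H) = 0.245.
P(E) = 0.958·0.03 + 0.245·0.97 = 0.028740 + 0.23765 = 0.26639.
By Bayes' theorem, P(H|E) = 0.028740 / 0.26639 = 0.108.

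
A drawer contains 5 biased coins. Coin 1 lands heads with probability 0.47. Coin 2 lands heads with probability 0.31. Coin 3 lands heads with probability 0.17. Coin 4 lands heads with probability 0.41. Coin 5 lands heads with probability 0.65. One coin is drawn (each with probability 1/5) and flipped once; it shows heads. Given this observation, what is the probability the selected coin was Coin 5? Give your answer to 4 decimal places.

Tabulate prior·likelihood by source: [1] prior 0.2, lik 0.47, product 0.09400; [2] prior 0.2, lik 0.31, product 0.06200; [3] prior 0.2, lik 0.17, product 0.03400; [4] prior 0.2, lik 0.41, product 0.08200; [5] prior 0.2, lik 0.65, product 0.1300.
Normalizing constant = 0.40200; the posterior for Coin 5 is its product over the sum, 0.1300/0.40200 = 0.3234.

Posterior probability ≈ 0.3234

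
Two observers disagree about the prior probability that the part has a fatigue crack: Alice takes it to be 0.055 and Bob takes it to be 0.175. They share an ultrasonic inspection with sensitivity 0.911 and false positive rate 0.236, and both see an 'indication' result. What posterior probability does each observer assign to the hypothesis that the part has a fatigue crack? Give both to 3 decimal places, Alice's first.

Alice: 0.183; Bob: 0.450

The likelihood ratio for an 'indication' result is 0.911/0.236 = 3.8602.
Alice: prior odds 0.055/0.945 = 0.058201; posterior odds 0.22467; posterior probability 0.183.
Bob: prior odds 0.175/0.825 = 0.21212; posterior odds 0.81882; posterior probability 0.450.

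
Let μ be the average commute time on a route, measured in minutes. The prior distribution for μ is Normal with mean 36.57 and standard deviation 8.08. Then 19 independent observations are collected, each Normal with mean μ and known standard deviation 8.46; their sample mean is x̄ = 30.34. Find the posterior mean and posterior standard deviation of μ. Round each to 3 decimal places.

Posterior mean ≈ 30.680; posterior SD ≈ 1.887

Prior precision 1/τ₀² = 1/8.08² = 0.0153171; data precision n/σ² = 19/8.46² = 0.265468.
Posterior precision = 0.0153171 + 0.265468 = 0.280786, giving posterior SD = 1/√0.280786 = 1.887.
Posterior mean = (0.0153171·36.57 + 0.265468·30.34) / 0.280786 = 30.680.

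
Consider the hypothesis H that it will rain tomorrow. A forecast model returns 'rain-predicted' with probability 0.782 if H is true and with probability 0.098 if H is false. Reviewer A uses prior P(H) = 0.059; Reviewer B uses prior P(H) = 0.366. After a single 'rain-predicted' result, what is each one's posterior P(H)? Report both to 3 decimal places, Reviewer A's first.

Reviewer A: 0.333; Reviewer B: 0.822

The likelihood ratio for a 'rain-predicted' result is 0.782/0.098 = 7.9796.
Reviewer A: prior odds 0.059/0.941 = 0.062699; posterior odds 0.50031; posterior probability 0.333.
Reviewer B: prior odds 0.366/0.634 = 0.57729; posterior odds 4.6065; posterior probability 0.822.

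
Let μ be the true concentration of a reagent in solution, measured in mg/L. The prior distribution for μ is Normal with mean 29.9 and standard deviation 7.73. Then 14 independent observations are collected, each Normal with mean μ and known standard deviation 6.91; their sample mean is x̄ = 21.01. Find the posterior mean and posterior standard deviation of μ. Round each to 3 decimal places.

Posterior mean ≈ 21.490; posterior SD ≈ 1.796

Prior precision 1/τ₀² = 1/7.73² = 0.0167356; data precision n/σ² = 14/6.91² = 0.293205.
Posterior precision = 0.0167356 + 0.293205 = 0.309941, giving posterior SD = 1/√0.309941 = 1.796.
Posterior mean = (0.0167356·29.9 + 0.293205·21.01) / 0.309941 = 21.490.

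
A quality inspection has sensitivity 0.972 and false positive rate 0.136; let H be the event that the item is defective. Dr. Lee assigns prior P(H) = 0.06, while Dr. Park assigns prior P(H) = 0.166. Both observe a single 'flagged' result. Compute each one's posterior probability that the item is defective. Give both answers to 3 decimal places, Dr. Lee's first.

P('+'|H) = 0.972, P('+'|¬H) = 0.136.
Dr. Lee: numerator 0.972·0.06 = 0.058320; evidence = 0.058320+0.136·0.94 = 0.18616; posterior = 0.313.
Dr. Park: numerator 0.972·0.166 = 0.16135; evidence = 0.16135+0.136·0.834 = 0.27478; posterior = 0.587.

Dr. Lee: 0.313; Dr. Park: 0.587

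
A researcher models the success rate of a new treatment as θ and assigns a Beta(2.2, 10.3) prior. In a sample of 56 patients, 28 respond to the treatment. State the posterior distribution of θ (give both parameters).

Observing 28 successes and 28 failures updates Beta(2.2, 10.3) by adding the success and failure counts to the two shape parameters: α = 2.2+28 = 30.2, β = 10.3+28 = 38.3.

Posterior: Beta(30.2, 38.3)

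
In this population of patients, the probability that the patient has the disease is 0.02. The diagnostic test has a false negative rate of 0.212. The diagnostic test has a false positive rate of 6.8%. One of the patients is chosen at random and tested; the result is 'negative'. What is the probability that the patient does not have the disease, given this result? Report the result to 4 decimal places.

P(¬H | E) ≈ 0.9954

Write H for 'the patient has the disease'. Prior odds H:¬H = 0.02/0.98 = 0.020408. For the 'negative' outcome, the likelihood ratio is 0.212/0.932 = 0.22747.
Posterior odds = 0.020408 × 0.22747 = 0.0046422, so P(H|E) = 0.0046422/(1+0.0046422) = 0.0046. Then P(¬H|E) = 1 − 0.0046 = 0.9954.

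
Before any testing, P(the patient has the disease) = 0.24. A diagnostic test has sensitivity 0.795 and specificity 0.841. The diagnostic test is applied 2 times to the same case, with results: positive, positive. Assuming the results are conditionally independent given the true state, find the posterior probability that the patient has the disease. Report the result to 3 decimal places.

Let H be the event that the patient has the disease; start with P(H) = 0.24. P('positive'|H) = 0.795, P('positive'|¬H) = 0.159.
Update on result 1 ('positive'): P(H) ← 0.795·0.2400 / (0.795·0.2400 + 0.159·0.7600) = 0.19080/0.31164 = 0.6122.
Update on result 2 ('positive'): P(H) ← 0.795·0.6122 / (0.795·0.6122 + 0.159·0.3878) = 0.48673/0.54839 = 0.8876.

Posterior P(H) ≈ 0.888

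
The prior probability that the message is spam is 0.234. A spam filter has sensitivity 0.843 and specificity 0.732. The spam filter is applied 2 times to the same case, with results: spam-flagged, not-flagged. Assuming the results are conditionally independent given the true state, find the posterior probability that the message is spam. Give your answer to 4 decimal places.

Posterior P(H) ≈ 0.1709

With H the event that the message is spam, the joint likelihood of the observed sequence is P(data|H) = 0.843·0.157 = 0.13235 and P(data|¬H) = 0.268·0.732 = 0.19618.
Bayes: P(H|data) = 0.234·0.13235 / (0.234·0.13235 + 0.766·0.19618) = 0.030970/0.18124 = 0.1709.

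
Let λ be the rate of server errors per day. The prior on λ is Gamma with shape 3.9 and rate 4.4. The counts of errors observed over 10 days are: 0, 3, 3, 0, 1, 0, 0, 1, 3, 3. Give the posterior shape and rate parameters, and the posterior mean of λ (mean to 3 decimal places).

The Poisson likelihood adds the total count to the shape and the number of exposure periods to the rate. Here ∑xᵢ = 14 and n = 10, so shape 3.9→17.9 and rate 4.4→14.4.
E[λ | data] = 17.9/14.4 = 1.243.

Posterior: Gamma(shape=17.9, rate=14.4); mean ≈ 1.243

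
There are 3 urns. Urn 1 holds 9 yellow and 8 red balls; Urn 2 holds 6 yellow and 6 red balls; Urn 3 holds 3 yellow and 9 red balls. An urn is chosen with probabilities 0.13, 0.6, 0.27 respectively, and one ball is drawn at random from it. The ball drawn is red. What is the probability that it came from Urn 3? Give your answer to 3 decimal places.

Tabulate prior·likelihood by source: [1] prior 0.13, lik 0.4706, product 0.06118; [2] prior 0.6, lik 0.5, product 0.3000; [3] prior 0.27, lik 0.75, product 0.2025.
Normalizing constant = 0.56368; the posterior for Urn 3 is its product over the sum, 0.2025/0.56368 = 0.359.

Posterior probability ≈ 0.359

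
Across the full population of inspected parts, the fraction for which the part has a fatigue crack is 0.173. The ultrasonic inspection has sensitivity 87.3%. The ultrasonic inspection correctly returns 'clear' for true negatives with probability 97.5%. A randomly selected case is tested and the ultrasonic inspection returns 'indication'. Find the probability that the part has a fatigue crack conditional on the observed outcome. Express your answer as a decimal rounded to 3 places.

P(H | E) ≈ 0.880

Let H be the event that the part has a fatigue crack. P(H) = 0.173, so P(¬H) = 0.827. With E the 'indication' result, P(E|H) = 0.873 and P(E|¬H) = 0.025.
P(E) = 0.873·0.173 + 0.025·0.827 = 0.15103 + 0.020675 = 0.17170.
By Bayes' theorem, P(H|E) = 0.15103 / 0.17170 = 0.880.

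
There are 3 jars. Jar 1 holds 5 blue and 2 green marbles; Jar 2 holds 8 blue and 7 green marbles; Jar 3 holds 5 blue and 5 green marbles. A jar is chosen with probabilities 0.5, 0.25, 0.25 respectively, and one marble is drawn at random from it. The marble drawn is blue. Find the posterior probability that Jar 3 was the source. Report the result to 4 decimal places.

Posterior probability ≈ 0.2031

P(blue|Jar 1) = 0.7143; P(blue|Jar 2) = 0.5333; P(blue|Jar 3) = 0.5.
Prior × likelihood for each source: 0.5·0.7143=0.3571, 0.25·0.5333=0.1333, 0.25·0.5=0.1250. Summing gives P(blue) = 0.61548.
P(Jar 3 | blue) = 0.1250 / 0.61548 = 0.2031.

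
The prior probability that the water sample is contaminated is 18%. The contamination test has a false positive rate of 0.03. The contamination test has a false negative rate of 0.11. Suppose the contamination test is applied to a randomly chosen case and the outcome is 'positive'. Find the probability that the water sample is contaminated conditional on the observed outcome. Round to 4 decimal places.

P(H | E) ≈ 0.8669

Write H for 'the water sample is contaminated'. Prior odds H:¬H = 0.18/0.82 = 0.21951. For the 'positive' outcome, the likelihood ratio is 0.89/0.03 = 29.667.
Posterior odds = 0.21951 × 29.667 = 6.5122, so P(H|E) = 6.5122/(1+6.5122) = 0.8669.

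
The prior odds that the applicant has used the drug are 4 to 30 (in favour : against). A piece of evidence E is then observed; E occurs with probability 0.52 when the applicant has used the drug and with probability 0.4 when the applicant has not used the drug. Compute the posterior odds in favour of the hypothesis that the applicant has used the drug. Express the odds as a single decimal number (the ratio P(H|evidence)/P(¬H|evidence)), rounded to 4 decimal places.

Prior odds = 4/30 = 0.13333. In log-odds, ln(0.13333) = -2.0149.
Add log likelihood ratio: ln(1.3000) = 0.26236.
Posterior log-odds = -1.7525, so posterior odds = exp(-1.7525) = 0.17333.

Posterior odds ≈ 0.1733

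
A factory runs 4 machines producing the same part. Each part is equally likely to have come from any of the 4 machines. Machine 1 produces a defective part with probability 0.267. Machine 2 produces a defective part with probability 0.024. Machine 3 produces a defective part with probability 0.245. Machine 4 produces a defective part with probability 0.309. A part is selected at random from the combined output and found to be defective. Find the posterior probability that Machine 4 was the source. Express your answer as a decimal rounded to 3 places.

Posterior probability ≈ 0.366

Tabulate prior·likelihood by source: [1] prior 0.25, lik 0.267, product 0.06675; [2] prior 0.25, lik 0.024, product 0.006000; [3] prior 0.25, lik 0.245, product 0.06125; [4] prior 0.25, lik 0.309, product 0.07725.
Normalizing constant = 0.21125; the posterior for Machine 4 is its product over the sum, 0.07725/0.21125 = 0.366.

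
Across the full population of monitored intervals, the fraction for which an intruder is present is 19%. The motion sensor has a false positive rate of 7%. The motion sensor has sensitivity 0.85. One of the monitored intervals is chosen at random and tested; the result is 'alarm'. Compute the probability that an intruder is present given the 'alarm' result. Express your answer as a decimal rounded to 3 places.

P(H | E) ≈ 0.740

Write H for 'an intruder is present'. Prior odds H:¬H = 0.19/0.81 = 0.23457. For the 'alarm' outcome, the likelihood ratio is 0.85/0.07 = 12.143.
Posterior odds = 0.23457 × 12.143 = 2.8483, so P(H|E) = 2.8483/(1+2.8483) = 0.740.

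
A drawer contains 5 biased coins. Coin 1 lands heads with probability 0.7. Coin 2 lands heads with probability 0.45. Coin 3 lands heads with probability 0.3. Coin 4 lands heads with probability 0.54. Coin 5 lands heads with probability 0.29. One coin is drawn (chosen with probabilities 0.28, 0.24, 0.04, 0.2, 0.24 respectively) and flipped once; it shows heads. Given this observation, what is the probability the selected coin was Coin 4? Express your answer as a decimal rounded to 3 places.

Posterior probability ≈ 0.219

Tabulate prior·likelihood by source: [1] prior 0.28, lik 0.7, product 0.1960; [2] prior 0.24, lik 0.45, product 0.1080; [3] prior 0.04, lik 0.3, product 0.01200; [4] prior 0.2, lik 0.54, product 0.1080; [5] prior 0.24, lik 0.29, product 0.06960.
Normalizing constant = 0.49360; the posterior for Coin 4 is its product over the sum, 0.1080/0.49360 = 0.219.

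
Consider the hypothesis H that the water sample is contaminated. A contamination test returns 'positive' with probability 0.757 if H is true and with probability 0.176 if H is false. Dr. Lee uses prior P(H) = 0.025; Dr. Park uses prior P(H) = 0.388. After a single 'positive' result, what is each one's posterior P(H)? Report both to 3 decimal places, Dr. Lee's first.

Dr. Lee: 0.099; Dr. Park: 0.732

P('+'|H) = 0.757, P('+'|¬H) = 0.176.
Dr. Lee: numerator 0.757·0.025 = 0.018925; evidence = 0.018925+0.176·0.975 = 0.19052; posterior = 0.099.
Dr. Park: numerator 0.757·0.388 = 0.29372; evidence = 0.29372+0.176·0.612 = 0.40143; posterior = 0.732.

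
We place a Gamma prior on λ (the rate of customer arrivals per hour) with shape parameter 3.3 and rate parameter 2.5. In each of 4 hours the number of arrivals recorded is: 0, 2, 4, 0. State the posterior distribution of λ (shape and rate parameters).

Posterior: Gamma(shape=9.3, rate=6.5)

The Poisson likelihood adds the total count to the shape and the number of exposure periods to the rate. Here ∑xᵢ = 6 and n = 4, so shape 3.3→9.3 and rate 2.5→6.5.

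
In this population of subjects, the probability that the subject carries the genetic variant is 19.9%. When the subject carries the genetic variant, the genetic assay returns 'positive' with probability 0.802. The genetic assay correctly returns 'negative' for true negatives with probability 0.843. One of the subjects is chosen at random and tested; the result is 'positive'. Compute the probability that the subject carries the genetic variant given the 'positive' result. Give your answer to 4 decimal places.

Write H for 'the subject carries the genetic variant'. Prior odds H:¬H = 0.199/0.801 = 0.24844. For the 'positive' outcome, the likelihood ratio is 0.802/0.157 = 5.1083.
Posterior odds = 0.24844 × 5.1083 = 1.2691, so P(H|E) = 1.2691/(1+1.2691) = 0.5593.

P(H | E) ≈ 0.5593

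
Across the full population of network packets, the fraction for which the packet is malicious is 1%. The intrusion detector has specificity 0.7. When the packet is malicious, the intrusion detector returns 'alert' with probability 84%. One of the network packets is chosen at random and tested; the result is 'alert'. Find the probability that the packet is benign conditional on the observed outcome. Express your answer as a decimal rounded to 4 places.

Write H for 'the packet is malicious'. Prior odds H:¬H = 0.01/0.99 = 0.010101. For the 'alert' outcome, the likelihood ratio is 0.84/0.3 = 2.8000.
Posterior odds = 0.010101 × 2.8000 = 0.028283, so P(H|E) = 0.028283/(1+0.028283) = 0.0275. Then P(¬H|E) = 1 − 0.0275 = 0.9725.

P(¬H | E) ≈ 0.9725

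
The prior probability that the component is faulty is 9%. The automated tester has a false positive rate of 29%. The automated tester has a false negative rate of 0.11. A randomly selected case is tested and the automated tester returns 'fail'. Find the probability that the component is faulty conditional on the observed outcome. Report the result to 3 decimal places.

P(H | E) ≈ 0.233

Write H for 'the component is faulty'. Prior odds H:¬H = 0.09/0.91 = 0.098901. For the 'fail' outcome, the likelihood ratio is 0.89/0.29 = 3.0690.
Posterior odds = 0.098901 × 3.0690 = 0.30352, so P(H|E) = 0.30352/(1+0.30352) = 0.233.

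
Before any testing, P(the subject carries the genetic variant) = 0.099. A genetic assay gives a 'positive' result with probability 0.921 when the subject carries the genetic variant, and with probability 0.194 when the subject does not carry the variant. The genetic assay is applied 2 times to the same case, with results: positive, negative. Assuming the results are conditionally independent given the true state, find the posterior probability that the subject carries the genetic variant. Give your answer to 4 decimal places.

Posterior P(H) ≈ 0.0486

With H the event that the subject carries the genetic variant, the joint likelihood of the observed sequence is P(data|H) = 0.921·0.079 = 0.072759 and P(data|¬H) = 0.194·0.806 = 0.15636.
Bayes: P(H|data) = 0.099·0.072759 / (0.099·0.072759 + 0.901·0.15636) = 0.0072031/0.14809 = 0.0486.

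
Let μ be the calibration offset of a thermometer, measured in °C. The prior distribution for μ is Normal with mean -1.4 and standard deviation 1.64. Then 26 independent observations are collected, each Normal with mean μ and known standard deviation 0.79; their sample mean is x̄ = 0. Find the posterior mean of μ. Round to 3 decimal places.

Prior precision 1/τ₀² = 1/1.64² = 0.371802; data precision n/σ² = 26/0.79² = 41.6600.
Posterior precision = 0.371802 + 41.6600 = 42.0318.
Posterior mean = (0.371802·-1.4 + 41.6600·0) / 42.0318 = -0.012.

Posterior mean ≈ -0.012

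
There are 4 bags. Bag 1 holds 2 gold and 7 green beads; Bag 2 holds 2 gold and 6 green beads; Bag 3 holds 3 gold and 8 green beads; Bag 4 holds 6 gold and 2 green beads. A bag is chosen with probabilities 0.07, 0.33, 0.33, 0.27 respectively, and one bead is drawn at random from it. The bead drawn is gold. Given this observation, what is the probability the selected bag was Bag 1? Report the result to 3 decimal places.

P(gold|Bag 1) = 0.2222; P(gold|Bag 2) = 0.25; P(gold|Bag 3) = 0.2727; P(gold|Bag 4) = 0.75.
Prior × likelihood for each source: 0.07·0.2222=0.01556, 0.33·0.25=0.08250, 0.33·0.2727=0.09000, 0.27·0.75=0.2025. Summing gives P(gold) = 0.39056.
P(Bag 1 | gold) = 0.01556 / 0.39056 = 0.040.

Posterior probability ≈ 0.040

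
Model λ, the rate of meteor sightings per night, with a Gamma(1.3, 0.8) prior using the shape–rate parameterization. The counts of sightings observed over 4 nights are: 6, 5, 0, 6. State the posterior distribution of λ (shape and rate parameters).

Posterior: Gamma(shape=18.3, rate=4.8)

Total count ∑xᵢ = 17 over n = 4 nights.
Gamma is conjugate to the Poisson likelihood: posterior is Gamma(shape = 1.3+17 = 18.3, rate = 0.8+4 = 4.8).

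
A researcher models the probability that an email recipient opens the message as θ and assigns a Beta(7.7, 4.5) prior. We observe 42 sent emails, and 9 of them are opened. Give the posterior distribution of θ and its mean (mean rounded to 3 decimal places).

Observing 9 successes and 33 failures updates Beta(7.7, 4.5) by adding the success and failure counts to the two shape parameters: α = 7.7+9 = 16.7, β = 4.5+33 = 37.5.
Posterior mean = α/(α+β) = 16.7/54.2 = 0.308.

Posterior: Beta(16.7, 37.5); mean ≈ 0.308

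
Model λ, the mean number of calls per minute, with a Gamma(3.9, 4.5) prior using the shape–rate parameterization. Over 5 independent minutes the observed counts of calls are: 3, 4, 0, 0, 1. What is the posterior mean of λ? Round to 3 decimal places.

Total count ∑xᵢ = 8 over n = 5 minutes.
Gamma is conjugate to the Poisson likelihood: posterior is Gamma(shape = 3.9+8 = 11.9, rate = 4.5+5 = 9.5).
E[λ | data] = 11.9/9.5 = 1.253.

Posterior mean ≈ 1.253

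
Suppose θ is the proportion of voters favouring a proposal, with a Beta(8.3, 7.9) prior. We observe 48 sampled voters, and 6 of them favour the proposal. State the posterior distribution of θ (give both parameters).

The binomial likelihood is conjugate to the Beta prior: with 6 successes and 42 failures, the posterior is Beta(8.3+6, 7.9+42) = Beta(14.3, 49.9).

Posterior: Beta(14.3, 49.9)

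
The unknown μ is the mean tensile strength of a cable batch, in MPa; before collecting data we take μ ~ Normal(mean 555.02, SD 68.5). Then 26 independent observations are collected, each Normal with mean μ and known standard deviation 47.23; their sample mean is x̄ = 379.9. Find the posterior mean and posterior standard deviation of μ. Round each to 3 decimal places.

Prior precision 1/τ₀² = 1/68.5² = 0.00021312; data precision n/σ² = 26/47.23² = 0.0116557.
Posterior precision = 0.00021312 + 0.0116557 = 0.0118688, giving posterior SD = 1/√0.0118688 = 9.179.
Posterior mean = (0.00021312·555.02 + 0.0116557·379.9) / 0.0118688 = 383.044.

Posterior mean ≈ 383.044; posterior SD ≈ 9.179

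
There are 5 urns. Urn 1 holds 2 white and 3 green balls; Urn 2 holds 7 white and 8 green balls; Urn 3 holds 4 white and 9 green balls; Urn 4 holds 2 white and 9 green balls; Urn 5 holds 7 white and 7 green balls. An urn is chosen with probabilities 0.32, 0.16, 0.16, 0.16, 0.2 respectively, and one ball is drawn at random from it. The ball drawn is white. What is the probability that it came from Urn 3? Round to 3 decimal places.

Posterior probability ≈ 0.129

P(white|Urn 1) = 0.4; P(white|Urn 2) = 0.4667; P(white|Urn 3) = 0.3077; P(white|Urn 4) = 0.1818; P(white|Urn 5) = 0.5.
Prior × likelihood for each source: 0.32·0.4=0.1280, 0.16·0.4667=0.07467, 0.16·0.3077=0.04923, 0.16·0.1818=0.02909, 0.2·0.5=0.1000. Summing gives P(white) = 0.38099.
P(Urn 3 | white) = 0.04923 / 0.38099 = 0.129.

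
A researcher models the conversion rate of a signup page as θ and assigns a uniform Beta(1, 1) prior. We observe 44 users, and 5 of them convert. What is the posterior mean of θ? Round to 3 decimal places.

The binomial likelihood is conjugate to the Beta prior: with 5 successes and 39 failures, the posterior is Beta(1+5, 1+39) = Beta(6, 40).
Posterior mean = α/(α+β) = 6/46 = 0.130.

Posterior mean ≈ 0.130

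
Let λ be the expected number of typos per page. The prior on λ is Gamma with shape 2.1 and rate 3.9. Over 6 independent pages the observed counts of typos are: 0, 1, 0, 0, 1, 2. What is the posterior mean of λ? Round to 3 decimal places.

The Poisson likelihood adds the total count to the shape and the number of exposure periods to the rate. Here ∑xᵢ = 4 and n = 6, so shape 2.1→6.1 and rate 3.9→9.9.
E[λ | data] = 6.1/9.9 = 0.616.

Posterior mean ≈ 0.616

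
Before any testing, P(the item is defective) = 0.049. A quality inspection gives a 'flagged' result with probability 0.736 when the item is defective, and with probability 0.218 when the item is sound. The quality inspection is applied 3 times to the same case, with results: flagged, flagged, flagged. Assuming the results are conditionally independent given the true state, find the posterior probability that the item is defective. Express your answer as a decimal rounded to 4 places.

Let H be the event that the item is defective; start with P(H) = 0.049. P('flagged'|H) = 0.736, P('flagged'|¬H) = 0.218.
Update on result 1 ('flagged'): P(H) ← 0.736·0.0490 / (0.736·0.0490 + 0.218·0.9510) = 0.036064/0.24338 = 0.1482.
Update on result 2 ('flagged'): P(H) ← 0.736·0.1482 / (0.736·0.1482 + 0.218·0.8518) = 0.10906/0.29476 = 0.3700.
Update on result 3 ('flagged'): P(H) ← 0.736·0.3700 / (0.736·0.3700 + 0.218·0.6300) = 0.27232/0.40966 = 0.6647.

Posterior P(H) ≈ 0.6647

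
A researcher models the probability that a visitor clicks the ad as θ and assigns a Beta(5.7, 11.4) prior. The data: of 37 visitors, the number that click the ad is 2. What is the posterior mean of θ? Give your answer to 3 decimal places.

Posterior mean ≈ 0.142

Observing 2 successes and 35 failures updates Beta(5.7, 11.4) by adding the success and failure counts to the two shape parameters: α = 5.7+2 = 7.7, β = 11.4+35 = 46.4.
Posterior mean = α/(α+β) = 7.7/54.1 = 0.142.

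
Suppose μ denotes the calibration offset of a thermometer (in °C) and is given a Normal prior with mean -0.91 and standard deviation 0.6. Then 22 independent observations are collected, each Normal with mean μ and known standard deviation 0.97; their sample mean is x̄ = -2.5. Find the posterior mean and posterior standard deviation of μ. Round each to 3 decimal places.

With known σ, the Normal prior is conjugate. Weight on the data is w = (n/σ²)/(n/σ² + 1/τ₀²) = 23.3819/(23.3819+2.77778) = 0.89381.
Posterior mean = w·x̄ + (1−w)·μ₀ = 0.89381·-2.5 + 0.10619·-0.91 = -2.331. Posterior variance = 1/(23.3819+2.77778) = 0.0382268, so SD = 0.196.

Posterior mean ≈ -2.331; posterior SD ≈ 0.196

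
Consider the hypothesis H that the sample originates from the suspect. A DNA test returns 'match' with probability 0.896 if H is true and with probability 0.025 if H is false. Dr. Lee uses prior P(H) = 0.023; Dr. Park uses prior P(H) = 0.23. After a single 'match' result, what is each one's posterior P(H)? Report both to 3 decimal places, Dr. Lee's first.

P('+'|H) = 0.896, P('+'|¬H) = 0.025.
Dr. Lee: numerator 0.896·0.023 = 0.020608; evidence = 0.020608+0.025·0.977 = 0.045033; posterior = 0.458.
Dr. Park: numerator 0.896·0.23 = 0.20608; evidence = 0.20608+0.025·0.77 = 0.22533; posterior = 0.915.

Dr. Lee: 0.458; Dr. Park: 0.915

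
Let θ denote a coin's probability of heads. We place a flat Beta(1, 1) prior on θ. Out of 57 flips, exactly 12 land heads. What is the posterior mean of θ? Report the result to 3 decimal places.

Posterior mean ≈ 0.220

The binomial likelihood is conjugate to the Beta prior: with 12 successes and 45 failures, the posterior is Beta(1+12, 1+45) = Beta(13, 46).
Posterior mean = α/(α+β) = 13/59 = 0.220.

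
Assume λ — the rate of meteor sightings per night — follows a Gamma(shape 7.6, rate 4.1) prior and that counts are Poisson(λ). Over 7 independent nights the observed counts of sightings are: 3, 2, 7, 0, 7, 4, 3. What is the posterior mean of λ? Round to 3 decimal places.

The Poisson likelihood adds the total count to the shape and the number of exposure periods to the rate. Here ∑xᵢ = 26 and n = 7, so shape 7.6→33.6 and rate 4.1→11.1.
Posterior mean = shape/rate = 33.6/11.1 = 3.027.

Posterior mean ≈ 3.027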